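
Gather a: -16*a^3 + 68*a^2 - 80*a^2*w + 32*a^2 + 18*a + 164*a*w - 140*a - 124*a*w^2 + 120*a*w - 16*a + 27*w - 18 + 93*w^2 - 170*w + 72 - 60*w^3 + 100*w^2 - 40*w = -16*a^3 + a^2*(100 - 80*w) + a*(-124*w^2 + 284*w - 138) - 60*w^3 + 193*w^2 - 183*w + 54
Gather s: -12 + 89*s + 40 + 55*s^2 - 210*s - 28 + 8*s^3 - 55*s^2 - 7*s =8*s^3 - 128*s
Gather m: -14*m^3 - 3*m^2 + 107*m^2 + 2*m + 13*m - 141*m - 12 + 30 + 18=-14*m^3 + 104*m^2 - 126*m + 36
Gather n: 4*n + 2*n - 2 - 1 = 6*n - 3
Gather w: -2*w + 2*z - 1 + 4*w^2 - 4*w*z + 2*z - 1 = 4*w^2 + w*(-4*z - 2) + 4*z - 2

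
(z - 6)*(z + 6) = z^2 - 36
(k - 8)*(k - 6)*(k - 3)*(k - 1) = k^4 - 18*k^3 + 107*k^2 - 234*k + 144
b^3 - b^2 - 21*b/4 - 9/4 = (b - 3)*(b + 1/2)*(b + 3/2)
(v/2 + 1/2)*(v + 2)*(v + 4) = v^3/2 + 7*v^2/2 + 7*v + 4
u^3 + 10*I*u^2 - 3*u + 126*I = (u - 3*I)*(u + 6*I)*(u + 7*I)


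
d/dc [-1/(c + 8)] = (c + 8)^(-2)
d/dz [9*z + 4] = 9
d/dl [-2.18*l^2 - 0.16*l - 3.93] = -4.36*l - 0.16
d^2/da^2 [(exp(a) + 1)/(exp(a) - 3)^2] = (exp(2*a) + 16*exp(a) + 15)*exp(a)/(exp(4*a) - 12*exp(3*a) + 54*exp(2*a) - 108*exp(a) + 81)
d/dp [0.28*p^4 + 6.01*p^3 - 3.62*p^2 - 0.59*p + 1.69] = 1.12*p^3 + 18.03*p^2 - 7.24*p - 0.59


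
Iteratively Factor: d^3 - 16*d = (d)*(d^2 - 16) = d*(d - 4)*(d + 4)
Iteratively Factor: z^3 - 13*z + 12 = (z + 4)*(z^2 - 4*z + 3) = (z - 3)*(z + 4)*(z - 1)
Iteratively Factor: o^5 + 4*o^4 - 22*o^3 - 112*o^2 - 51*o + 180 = (o - 1)*(o^4 + 5*o^3 - 17*o^2 - 129*o - 180) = (o - 1)*(o + 3)*(o^3 + 2*o^2 - 23*o - 60) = (o - 5)*(o - 1)*(o + 3)*(o^2 + 7*o + 12) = (o - 5)*(o - 1)*(o + 3)*(o + 4)*(o + 3)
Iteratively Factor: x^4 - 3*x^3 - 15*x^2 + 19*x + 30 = (x - 2)*(x^3 - x^2 - 17*x - 15) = (x - 5)*(x - 2)*(x^2 + 4*x + 3) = (x - 5)*(x - 2)*(x + 3)*(x + 1)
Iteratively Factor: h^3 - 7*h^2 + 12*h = (h)*(h^2 - 7*h + 12) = h*(h - 3)*(h - 4)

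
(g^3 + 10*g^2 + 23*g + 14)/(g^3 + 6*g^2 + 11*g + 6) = (g + 7)/(g + 3)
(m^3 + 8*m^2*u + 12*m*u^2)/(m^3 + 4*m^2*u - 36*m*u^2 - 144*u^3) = m*(-m - 2*u)/(-m^2 + 2*m*u + 24*u^2)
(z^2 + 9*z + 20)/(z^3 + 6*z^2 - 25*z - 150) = (z + 4)/(z^2 + z - 30)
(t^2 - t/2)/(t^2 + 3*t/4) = 2*(2*t - 1)/(4*t + 3)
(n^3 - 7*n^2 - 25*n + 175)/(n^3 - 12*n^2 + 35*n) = (n + 5)/n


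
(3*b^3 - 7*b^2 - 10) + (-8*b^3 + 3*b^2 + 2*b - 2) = -5*b^3 - 4*b^2 + 2*b - 12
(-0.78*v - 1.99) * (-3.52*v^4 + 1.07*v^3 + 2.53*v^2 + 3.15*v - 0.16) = 2.7456*v^5 + 6.1702*v^4 - 4.1027*v^3 - 7.4917*v^2 - 6.1437*v + 0.3184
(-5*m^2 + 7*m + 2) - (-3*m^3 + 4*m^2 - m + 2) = 3*m^3 - 9*m^2 + 8*m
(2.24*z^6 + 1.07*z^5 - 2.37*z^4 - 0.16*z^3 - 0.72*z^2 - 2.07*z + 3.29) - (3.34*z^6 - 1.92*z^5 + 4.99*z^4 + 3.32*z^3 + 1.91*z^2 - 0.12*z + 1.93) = -1.1*z^6 + 2.99*z^5 - 7.36*z^4 - 3.48*z^3 - 2.63*z^2 - 1.95*z + 1.36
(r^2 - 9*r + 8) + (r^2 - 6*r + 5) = 2*r^2 - 15*r + 13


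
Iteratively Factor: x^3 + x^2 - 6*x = (x)*(x^2 + x - 6) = x*(x + 3)*(x - 2)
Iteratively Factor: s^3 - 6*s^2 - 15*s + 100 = (s + 4)*(s^2 - 10*s + 25) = (s - 5)*(s + 4)*(s - 5)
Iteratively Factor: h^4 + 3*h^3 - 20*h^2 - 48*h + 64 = (h - 1)*(h^3 + 4*h^2 - 16*h - 64) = (h - 4)*(h - 1)*(h^2 + 8*h + 16) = (h - 4)*(h - 1)*(h + 4)*(h + 4)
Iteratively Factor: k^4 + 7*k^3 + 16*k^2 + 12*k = (k + 2)*(k^3 + 5*k^2 + 6*k) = (k + 2)^2*(k^2 + 3*k) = (k + 2)^2*(k + 3)*(k)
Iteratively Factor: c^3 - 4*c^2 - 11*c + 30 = (c - 5)*(c^2 + c - 6) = (c - 5)*(c + 3)*(c - 2)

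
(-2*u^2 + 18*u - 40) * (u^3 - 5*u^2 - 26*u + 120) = -2*u^5 + 28*u^4 - 78*u^3 - 508*u^2 + 3200*u - 4800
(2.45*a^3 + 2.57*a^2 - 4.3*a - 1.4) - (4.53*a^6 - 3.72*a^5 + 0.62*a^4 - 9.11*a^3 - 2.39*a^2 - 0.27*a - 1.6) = -4.53*a^6 + 3.72*a^5 - 0.62*a^4 + 11.56*a^3 + 4.96*a^2 - 4.03*a + 0.2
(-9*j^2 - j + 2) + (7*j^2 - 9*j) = -2*j^2 - 10*j + 2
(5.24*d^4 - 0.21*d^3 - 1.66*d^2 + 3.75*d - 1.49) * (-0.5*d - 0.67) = -2.62*d^5 - 3.4058*d^4 + 0.9707*d^3 - 0.7628*d^2 - 1.7675*d + 0.9983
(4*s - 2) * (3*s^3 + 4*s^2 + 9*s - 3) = 12*s^4 + 10*s^3 + 28*s^2 - 30*s + 6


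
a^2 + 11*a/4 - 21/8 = (a - 3/4)*(a + 7/2)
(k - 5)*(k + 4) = k^2 - k - 20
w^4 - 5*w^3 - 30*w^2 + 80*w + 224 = (w - 7)*(w - 4)*(w + 2)*(w + 4)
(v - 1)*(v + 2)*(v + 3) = v^3 + 4*v^2 + v - 6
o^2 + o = o*(o + 1)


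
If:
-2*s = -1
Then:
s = 1/2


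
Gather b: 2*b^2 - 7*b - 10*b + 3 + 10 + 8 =2*b^2 - 17*b + 21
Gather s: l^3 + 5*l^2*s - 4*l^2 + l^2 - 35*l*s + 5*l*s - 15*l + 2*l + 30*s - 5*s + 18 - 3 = l^3 - 3*l^2 - 13*l + s*(5*l^2 - 30*l + 25) + 15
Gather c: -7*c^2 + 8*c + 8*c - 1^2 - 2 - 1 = -7*c^2 + 16*c - 4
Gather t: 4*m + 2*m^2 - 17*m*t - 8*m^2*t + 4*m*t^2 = 2*m^2 + 4*m*t^2 + 4*m + t*(-8*m^2 - 17*m)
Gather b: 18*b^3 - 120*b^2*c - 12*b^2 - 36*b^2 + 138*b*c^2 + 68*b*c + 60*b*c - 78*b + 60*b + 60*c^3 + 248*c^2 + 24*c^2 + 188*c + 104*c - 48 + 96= 18*b^3 + b^2*(-120*c - 48) + b*(138*c^2 + 128*c - 18) + 60*c^3 + 272*c^2 + 292*c + 48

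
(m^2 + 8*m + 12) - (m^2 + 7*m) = m + 12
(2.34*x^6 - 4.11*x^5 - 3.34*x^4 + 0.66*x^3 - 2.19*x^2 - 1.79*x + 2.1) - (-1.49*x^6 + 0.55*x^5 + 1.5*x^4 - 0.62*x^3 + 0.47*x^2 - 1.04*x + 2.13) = 3.83*x^6 - 4.66*x^5 - 4.84*x^4 + 1.28*x^3 - 2.66*x^2 - 0.75*x - 0.0299999999999998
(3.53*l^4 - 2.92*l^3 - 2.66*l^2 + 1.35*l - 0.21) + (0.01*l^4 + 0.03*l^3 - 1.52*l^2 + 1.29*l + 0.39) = 3.54*l^4 - 2.89*l^3 - 4.18*l^2 + 2.64*l + 0.18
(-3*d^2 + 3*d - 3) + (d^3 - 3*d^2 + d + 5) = d^3 - 6*d^2 + 4*d + 2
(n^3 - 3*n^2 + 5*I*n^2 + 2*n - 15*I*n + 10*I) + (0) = n^3 - 3*n^2 + 5*I*n^2 + 2*n - 15*I*n + 10*I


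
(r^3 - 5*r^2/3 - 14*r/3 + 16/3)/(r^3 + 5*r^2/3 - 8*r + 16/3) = (3*r^2 - 2*r - 16)/(3*r^2 + 8*r - 16)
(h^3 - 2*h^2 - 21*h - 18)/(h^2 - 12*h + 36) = (h^2 + 4*h + 3)/(h - 6)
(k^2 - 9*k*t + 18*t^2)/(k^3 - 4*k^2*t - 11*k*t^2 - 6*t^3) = (k - 3*t)/(k^2 + 2*k*t + t^2)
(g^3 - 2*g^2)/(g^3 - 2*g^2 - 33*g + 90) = g^2*(g - 2)/(g^3 - 2*g^2 - 33*g + 90)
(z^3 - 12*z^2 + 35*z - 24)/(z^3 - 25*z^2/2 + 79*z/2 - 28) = 2*(z - 3)/(2*z - 7)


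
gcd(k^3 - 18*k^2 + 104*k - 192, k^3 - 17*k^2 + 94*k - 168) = k^2 - 10*k + 24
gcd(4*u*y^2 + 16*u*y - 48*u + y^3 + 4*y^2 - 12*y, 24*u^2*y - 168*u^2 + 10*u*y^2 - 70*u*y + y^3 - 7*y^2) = 4*u + y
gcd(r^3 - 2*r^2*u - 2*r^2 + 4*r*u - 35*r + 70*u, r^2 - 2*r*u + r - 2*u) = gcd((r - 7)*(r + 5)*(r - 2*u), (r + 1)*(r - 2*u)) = r - 2*u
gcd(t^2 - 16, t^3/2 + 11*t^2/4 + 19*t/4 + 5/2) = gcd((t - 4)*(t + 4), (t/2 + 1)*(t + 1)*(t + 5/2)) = 1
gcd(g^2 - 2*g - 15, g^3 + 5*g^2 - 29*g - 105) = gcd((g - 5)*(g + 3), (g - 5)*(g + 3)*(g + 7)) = g^2 - 2*g - 15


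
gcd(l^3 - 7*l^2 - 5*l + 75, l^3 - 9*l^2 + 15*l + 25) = l^2 - 10*l + 25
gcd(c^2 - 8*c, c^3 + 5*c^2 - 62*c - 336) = c - 8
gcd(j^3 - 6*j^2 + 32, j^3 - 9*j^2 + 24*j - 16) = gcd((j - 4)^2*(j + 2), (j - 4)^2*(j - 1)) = j^2 - 8*j + 16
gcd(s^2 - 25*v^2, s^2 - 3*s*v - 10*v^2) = s - 5*v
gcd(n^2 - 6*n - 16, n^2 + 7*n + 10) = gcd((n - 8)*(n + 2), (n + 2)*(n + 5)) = n + 2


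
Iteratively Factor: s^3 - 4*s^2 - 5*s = (s - 5)*(s^2 + s) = s*(s - 5)*(s + 1)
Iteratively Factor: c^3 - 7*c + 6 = (c - 2)*(c^2 + 2*c - 3) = (c - 2)*(c + 3)*(c - 1)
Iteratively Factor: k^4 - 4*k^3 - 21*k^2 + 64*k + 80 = (k - 5)*(k^3 + k^2 - 16*k - 16) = (k - 5)*(k - 4)*(k^2 + 5*k + 4) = (k - 5)*(k - 4)*(k + 4)*(k + 1)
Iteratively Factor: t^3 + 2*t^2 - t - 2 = (t - 1)*(t^2 + 3*t + 2) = (t - 1)*(t + 1)*(t + 2)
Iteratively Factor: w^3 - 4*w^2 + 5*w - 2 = (w - 2)*(w^2 - 2*w + 1) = (w - 2)*(w - 1)*(w - 1)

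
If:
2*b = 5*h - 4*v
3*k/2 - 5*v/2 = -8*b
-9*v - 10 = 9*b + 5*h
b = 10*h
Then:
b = -80/49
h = -8/49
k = 1430/147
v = 30/49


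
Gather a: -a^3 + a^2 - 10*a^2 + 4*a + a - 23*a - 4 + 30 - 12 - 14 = -a^3 - 9*a^2 - 18*a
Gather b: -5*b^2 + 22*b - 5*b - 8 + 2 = -5*b^2 + 17*b - 6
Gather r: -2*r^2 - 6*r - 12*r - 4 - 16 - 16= -2*r^2 - 18*r - 36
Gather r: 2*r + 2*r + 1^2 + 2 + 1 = 4*r + 4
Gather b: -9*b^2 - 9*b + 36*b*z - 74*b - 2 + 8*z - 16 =-9*b^2 + b*(36*z - 83) + 8*z - 18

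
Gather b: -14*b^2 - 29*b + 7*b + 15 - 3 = -14*b^2 - 22*b + 12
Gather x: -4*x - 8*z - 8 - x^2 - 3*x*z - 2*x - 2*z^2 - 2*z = -x^2 + x*(-3*z - 6) - 2*z^2 - 10*z - 8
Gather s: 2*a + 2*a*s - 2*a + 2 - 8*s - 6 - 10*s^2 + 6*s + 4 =-10*s^2 + s*(2*a - 2)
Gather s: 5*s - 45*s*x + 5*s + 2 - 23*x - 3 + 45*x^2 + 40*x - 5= s*(10 - 45*x) + 45*x^2 + 17*x - 6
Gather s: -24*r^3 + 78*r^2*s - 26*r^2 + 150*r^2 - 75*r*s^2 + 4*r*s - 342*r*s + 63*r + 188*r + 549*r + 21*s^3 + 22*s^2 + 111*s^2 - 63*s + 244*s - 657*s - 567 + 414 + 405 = -24*r^3 + 124*r^2 + 800*r + 21*s^3 + s^2*(133 - 75*r) + s*(78*r^2 - 338*r - 476) + 252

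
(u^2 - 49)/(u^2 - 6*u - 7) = (u + 7)/(u + 1)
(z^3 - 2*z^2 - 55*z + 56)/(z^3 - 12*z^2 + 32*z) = (z^2 + 6*z - 7)/(z*(z - 4))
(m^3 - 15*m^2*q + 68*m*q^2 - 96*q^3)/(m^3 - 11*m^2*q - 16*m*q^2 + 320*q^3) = (-m^2 + 7*m*q - 12*q^2)/(-m^2 + 3*m*q + 40*q^2)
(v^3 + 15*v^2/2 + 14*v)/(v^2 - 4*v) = (v^2 + 15*v/2 + 14)/(v - 4)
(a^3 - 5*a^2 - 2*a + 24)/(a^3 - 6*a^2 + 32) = (a - 3)/(a - 4)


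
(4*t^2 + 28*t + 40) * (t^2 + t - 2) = 4*t^4 + 32*t^3 + 60*t^2 - 16*t - 80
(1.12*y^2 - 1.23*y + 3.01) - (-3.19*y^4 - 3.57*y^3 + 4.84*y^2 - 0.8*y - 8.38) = 3.19*y^4 + 3.57*y^3 - 3.72*y^2 - 0.43*y + 11.39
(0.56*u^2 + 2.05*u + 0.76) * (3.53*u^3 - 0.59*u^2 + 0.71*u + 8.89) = 1.9768*u^5 + 6.9061*u^4 + 1.8709*u^3 + 5.9855*u^2 + 18.7641*u + 6.7564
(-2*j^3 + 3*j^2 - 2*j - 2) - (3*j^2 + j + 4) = -2*j^3 - 3*j - 6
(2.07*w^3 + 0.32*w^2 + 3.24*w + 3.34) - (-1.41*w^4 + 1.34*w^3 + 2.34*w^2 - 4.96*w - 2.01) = 1.41*w^4 + 0.73*w^3 - 2.02*w^2 + 8.2*w + 5.35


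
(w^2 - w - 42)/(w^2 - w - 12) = (-w^2 + w + 42)/(-w^2 + w + 12)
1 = 1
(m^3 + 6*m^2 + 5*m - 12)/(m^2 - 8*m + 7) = (m^2 + 7*m + 12)/(m - 7)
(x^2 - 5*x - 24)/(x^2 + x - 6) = (x - 8)/(x - 2)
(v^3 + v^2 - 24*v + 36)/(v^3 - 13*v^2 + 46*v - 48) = (v + 6)/(v - 8)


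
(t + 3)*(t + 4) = t^2 + 7*t + 12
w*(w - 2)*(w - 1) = w^3 - 3*w^2 + 2*w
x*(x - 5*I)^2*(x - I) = x^4 - 11*I*x^3 - 35*x^2 + 25*I*x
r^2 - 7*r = r*(r - 7)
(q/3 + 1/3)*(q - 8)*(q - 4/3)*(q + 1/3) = q^4/3 - 8*q^3/3 - 13*q^2/27 + 100*q/27 + 32/27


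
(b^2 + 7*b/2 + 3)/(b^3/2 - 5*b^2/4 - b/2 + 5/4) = 2*(2*b^2 + 7*b + 6)/(2*b^3 - 5*b^2 - 2*b + 5)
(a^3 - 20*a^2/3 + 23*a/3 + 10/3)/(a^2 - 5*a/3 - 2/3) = a - 5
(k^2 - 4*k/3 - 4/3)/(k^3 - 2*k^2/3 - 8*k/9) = 3*(k - 2)/(k*(3*k - 4))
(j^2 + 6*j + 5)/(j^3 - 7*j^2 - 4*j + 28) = (j^2 + 6*j + 5)/(j^3 - 7*j^2 - 4*j + 28)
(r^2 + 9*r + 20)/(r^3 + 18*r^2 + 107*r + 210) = (r + 4)/(r^2 + 13*r + 42)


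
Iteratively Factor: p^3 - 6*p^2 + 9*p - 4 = (p - 4)*(p^2 - 2*p + 1) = (p - 4)*(p - 1)*(p - 1)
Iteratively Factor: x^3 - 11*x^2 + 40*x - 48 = (x - 4)*(x^2 - 7*x + 12) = (x - 4)^2*(x - 3)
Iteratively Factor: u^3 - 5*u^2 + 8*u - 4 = (u - 2)*(u^2 - 3*u + 2) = (u - 2)*(u - 1)*(u - 2)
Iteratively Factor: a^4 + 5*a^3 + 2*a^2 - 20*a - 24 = (a + 2)*(a^3 + 3*a^2 - 4*a - 12) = (a + 2)^2*(a^2 + a - 6) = (a + 2)^2*(a + 3)*(a - 2)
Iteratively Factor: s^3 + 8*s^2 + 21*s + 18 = (s + 2)*(s^2 + 6*s + 9) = (s + 2)*(s + 3)*(s + 3)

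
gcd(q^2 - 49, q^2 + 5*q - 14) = q + 7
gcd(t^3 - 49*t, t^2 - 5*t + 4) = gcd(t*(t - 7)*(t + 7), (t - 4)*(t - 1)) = 1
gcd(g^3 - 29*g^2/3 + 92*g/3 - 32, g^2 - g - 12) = g - 4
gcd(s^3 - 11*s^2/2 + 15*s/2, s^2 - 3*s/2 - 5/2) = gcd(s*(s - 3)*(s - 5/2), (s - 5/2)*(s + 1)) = s - 5/2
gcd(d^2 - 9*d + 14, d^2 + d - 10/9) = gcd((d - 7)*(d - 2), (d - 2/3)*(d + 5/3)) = 1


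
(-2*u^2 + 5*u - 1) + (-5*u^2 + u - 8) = -7*u^2 + 6*u - 9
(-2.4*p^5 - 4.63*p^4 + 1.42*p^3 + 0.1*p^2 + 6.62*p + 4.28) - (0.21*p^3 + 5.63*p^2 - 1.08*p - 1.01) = -2.4*p^5 - 4.63*p^4 + 1.21*p^3 - 5.53*p^2 + 7.7*p + 5.29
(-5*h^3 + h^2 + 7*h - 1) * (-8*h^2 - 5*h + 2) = 40*h^5 + 17*h^4 - 71*h^3 - 25*h^2 + 19*h - 2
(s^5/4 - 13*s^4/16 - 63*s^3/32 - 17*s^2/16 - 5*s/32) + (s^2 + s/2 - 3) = s^5/4 - 13*s^4/16 - 63*s^3/32 - s^2/16 + 11*s/32 - 3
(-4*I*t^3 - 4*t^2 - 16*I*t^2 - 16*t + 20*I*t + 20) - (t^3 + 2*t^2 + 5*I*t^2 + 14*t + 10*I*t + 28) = -t^3 - 4*I*t^3 - 6*t^2 - 21*I*t^2 - 30*t + 10*I*t - 8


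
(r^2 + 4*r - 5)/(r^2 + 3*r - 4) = (r + 5)/(r + 4)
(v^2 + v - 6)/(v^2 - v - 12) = (v - 2)/(v - 4)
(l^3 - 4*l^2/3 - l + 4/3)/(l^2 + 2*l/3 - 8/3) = (l^2 - 1)/(l + 2)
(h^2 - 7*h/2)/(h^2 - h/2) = (2*h - 7)/(2*h - 1)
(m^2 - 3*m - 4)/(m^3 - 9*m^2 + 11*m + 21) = (m - 4)/(m^2 - 10*m + 21)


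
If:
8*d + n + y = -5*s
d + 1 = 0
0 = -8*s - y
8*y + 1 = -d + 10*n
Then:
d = -1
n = 256/47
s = -40/47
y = 320/47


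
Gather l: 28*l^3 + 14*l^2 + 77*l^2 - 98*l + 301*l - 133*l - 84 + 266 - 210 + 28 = 28*l^3 + 91*l^2 + 70*l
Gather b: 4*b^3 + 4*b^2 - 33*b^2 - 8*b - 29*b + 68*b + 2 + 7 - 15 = 4*b^3 - 29*b^2 + 31*b - 6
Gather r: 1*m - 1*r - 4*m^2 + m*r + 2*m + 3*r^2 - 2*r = -4*m^2 + 3*m + 3*r^2 + r*(m - 3)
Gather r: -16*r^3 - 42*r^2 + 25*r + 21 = -16*r^3 - 42*r^2 + 25*r + 21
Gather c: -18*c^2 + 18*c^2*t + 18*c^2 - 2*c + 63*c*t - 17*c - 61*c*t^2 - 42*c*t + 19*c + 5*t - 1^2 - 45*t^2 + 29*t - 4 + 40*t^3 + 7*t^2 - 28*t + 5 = 18*c^2*t + c*(-61*t^2 + 21*t) + 40*t^3 - 38*t^2 + 6*t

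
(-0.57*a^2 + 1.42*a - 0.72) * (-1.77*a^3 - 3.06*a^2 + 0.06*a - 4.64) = 1.0089*a^5 - 0.7692*a^4 - 3.105*a^3 + 4.9332*a^2 - 6.632*a + 3.3408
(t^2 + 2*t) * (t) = t^3 + 2*t^2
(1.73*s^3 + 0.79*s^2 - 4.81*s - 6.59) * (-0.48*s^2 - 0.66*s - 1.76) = -0.8304*s^5 - 1.521*s^4 - 1.2574*s^3 + 4.9474*s^2 + 12.815*s + 11.5984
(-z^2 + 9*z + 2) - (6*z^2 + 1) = -7*z^2 + 9*z + 1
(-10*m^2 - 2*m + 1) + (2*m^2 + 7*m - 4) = -8*m^2 + 5*m - 3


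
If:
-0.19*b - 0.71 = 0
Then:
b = -3.74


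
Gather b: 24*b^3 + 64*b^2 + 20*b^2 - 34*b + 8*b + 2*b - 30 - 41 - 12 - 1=24*b^3 + 84*b^2 - 24*b - 84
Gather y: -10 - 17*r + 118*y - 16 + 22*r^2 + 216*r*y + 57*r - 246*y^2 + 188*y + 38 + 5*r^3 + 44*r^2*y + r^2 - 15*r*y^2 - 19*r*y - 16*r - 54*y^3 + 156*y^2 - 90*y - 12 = 5*r^3 + 23*r^2 + 24*r - 54*y^3 + y^2*(-15*r - 90) + y*(44*r^2 + 197*r + 216)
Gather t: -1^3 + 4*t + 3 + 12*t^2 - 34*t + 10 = 12*t^2 - 30*t + 12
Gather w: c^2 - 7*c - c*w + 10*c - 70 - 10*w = c^2 + 3*c + w*(-c - 10) - 70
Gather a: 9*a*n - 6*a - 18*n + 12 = a*(9*n - 6) - 18*n + 12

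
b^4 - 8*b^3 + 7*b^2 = b^2*(b - 7)*(b - 1)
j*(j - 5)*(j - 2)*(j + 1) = j^4 - 6*j^3 + 3*j^2 + 10*j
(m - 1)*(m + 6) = m^2 + 5*m - 6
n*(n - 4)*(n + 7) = n^3 + 3*n^2 - 28*n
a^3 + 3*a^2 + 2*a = a*(a + 1)*(a + 2)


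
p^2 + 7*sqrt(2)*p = p*(p + 7*sqrt(2))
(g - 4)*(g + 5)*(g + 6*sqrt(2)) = g^3 + g^2 + 6*sqrt(2)*g^2 - 20*g + 6*sqrt(2)*g - 120*sqrt(2)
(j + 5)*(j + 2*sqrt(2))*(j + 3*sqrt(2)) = j^3 + 5*j^2 + 5*sqrt(2)*j^2 + 12*j + 25*sqrt(2)*j + 60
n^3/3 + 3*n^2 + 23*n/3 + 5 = (n/3 + 1)*(n + 1)*(n + 5)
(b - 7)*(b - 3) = b^2 - 10*b + 21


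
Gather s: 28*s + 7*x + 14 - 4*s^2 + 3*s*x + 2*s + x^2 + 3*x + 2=-4*s^2 + s*(3*x + 30) + x^2 + 10*x + 16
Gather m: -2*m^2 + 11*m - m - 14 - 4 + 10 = -2*m^2 + 10*m - 8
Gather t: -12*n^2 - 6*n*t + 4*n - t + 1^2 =-12*n^2 + 4*n + t*(-6*n - 1) + 1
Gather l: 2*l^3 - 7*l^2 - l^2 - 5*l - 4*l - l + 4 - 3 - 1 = 2*l^3 - 8*l^2 - 10*l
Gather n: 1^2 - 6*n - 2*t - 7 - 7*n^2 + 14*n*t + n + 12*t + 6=-7*n^2 + n*(14*t - 5) + 10*t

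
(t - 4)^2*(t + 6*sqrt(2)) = t^3 - 8*t^2 + 6*sqrt(2)*t^2 - 48*sqrt(2)*t + 16*t + 96*sqrt(2)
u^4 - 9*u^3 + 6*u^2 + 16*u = u*(u - 8)*(u - 2)*(u + 1)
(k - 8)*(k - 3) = k^2 - 11*k + 24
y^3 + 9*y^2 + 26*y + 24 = (y + 2)*(y + 3)*(y + 4)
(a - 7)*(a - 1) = a^2 - 8*a + 7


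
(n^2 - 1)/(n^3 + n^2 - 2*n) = (n + 1)/(n*(n + 2))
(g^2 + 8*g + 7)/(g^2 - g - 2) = (g + 7)/(g - 2)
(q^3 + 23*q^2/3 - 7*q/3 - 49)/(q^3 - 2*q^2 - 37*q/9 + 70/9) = 3*(q^2 + 10*q + 21)/(3*q^2 + q - 10)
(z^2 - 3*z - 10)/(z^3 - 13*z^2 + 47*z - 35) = (z + 2)/(z^2 - 8*z + 7)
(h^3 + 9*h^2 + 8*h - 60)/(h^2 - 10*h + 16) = (h^2 + 11*h + 30)/(h - 8)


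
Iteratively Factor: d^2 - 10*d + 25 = (d - 5)*(d - 5)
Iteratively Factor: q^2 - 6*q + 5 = (q - 5)*(q - 1)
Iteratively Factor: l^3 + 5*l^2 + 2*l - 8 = (l + 2)*(l^2 + 3*l - 4) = (l - 1)*(l + 2)*(l + 4)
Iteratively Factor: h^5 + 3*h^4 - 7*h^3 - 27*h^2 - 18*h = (h + 2)*(h^4 + h^3 - 9*h^2 - 9*h) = (h + 1)*(h + 2)*(h^3 - 9*h) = (h - 3)*(h + 1)*(h + 2)*(h^2 + 3*h) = h*(h - 3)*(h + 1)*(h + 2)*(h + 3)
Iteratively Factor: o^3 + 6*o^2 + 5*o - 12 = (o + 4)*(o^2 + 2*o - 3) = (o - 1)*(o + 4)*(o + 3)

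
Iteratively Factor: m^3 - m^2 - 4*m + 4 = (m - 1)*(m^2 - 4) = (m - 2)*(m - 1)*(m + 2)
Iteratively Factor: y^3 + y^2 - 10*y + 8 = (y - 1)*(y^2 + 2*y - 8) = (y - 2)*(y - 1)*(y + 4)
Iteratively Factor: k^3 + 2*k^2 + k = (k + 1)*(k^2 + k) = k*(k + 1)*(k + 1)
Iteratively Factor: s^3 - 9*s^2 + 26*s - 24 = (s - 4)*(s^2 - 5*s + 6) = (s - 4)*(s - 2)*(s - 3)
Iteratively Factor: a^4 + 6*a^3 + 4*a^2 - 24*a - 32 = (a + 2)*(a^3 + 4*a^2 - 4*a - 16) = (a + 2)^2*(a^2 + 2*a - 8) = (a + 2)^2*(a + 4)*(a - 2)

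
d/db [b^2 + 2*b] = 2*b + 2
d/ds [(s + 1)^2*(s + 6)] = (s + 1)*(3*s + 13)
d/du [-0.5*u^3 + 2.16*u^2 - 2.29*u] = -1.5*u^2 + 4.32*u - 2.29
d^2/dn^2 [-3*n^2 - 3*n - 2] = -6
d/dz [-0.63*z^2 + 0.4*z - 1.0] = 0.4 - 1.26*z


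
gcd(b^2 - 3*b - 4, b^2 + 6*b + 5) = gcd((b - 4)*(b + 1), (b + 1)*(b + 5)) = b + 1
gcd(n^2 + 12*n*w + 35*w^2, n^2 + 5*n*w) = n + 5*w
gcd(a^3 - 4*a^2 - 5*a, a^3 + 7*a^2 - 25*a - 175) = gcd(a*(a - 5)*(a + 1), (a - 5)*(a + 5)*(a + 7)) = a - 5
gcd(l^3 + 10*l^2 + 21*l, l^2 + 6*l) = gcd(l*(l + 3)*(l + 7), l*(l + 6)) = l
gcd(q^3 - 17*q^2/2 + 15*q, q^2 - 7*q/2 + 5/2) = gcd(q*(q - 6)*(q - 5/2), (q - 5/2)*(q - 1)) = q - 5/2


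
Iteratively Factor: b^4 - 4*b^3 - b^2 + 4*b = (b)*(b^3 - 4*b^2 - b + 4) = b*(b - 4)*(b^2 - 1) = b*(b - 4)*(b + 1)*(b - 1)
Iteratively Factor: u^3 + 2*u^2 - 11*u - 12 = (u + 1)*(u^2 + u - 12) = (u + 1)*(u + 4)*(u - 3)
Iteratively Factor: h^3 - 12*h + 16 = (h + 4)*(h^2 - 4*h + 4) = (h - 2)*(h + 4)*(h - 2)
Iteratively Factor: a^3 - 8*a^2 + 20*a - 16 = (a - 4)*(a^2 - 4*a + 4) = (a - 4)*(a - 2)*(a - 2)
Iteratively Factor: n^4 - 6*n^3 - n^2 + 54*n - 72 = (n - 3)*(n^3 - 3*n^2 - 10*n + 24) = (n - 4)*(n - 3)*(n^2 + n - 6) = (n - 4)*(n - 3)*(n - 2)*(n + 3)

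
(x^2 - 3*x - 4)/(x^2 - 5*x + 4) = (x + 1)/(x - 1)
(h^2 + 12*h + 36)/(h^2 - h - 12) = (h^2 + 12*h + 36)/(h^2 - h - 12)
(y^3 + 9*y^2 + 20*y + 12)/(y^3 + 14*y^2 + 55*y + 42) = (y + 2)/(y + 7)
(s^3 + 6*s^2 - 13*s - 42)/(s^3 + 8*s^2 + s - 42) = (s^2 - s - 6)/(s^2 + s - 6)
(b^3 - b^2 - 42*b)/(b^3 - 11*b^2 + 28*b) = (b + 6)/(b - 4)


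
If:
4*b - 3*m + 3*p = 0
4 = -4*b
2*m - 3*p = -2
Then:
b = -1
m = -2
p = -2/3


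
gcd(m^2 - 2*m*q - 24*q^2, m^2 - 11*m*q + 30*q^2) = -m + 6*q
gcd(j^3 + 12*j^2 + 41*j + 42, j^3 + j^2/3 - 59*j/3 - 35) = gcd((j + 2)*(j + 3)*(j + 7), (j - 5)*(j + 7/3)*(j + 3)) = j + 3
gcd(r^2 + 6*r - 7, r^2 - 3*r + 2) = r - 1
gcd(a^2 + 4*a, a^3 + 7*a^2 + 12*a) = a^2 + 4*a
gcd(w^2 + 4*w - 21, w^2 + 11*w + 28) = w + 7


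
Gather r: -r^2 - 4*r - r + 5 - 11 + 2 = -r^2 - 5*r - 4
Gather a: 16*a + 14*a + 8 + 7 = 30*a + 15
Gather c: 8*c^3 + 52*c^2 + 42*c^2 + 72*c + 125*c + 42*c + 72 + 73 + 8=8*c^3 + 94*c^2 + 239*c + 153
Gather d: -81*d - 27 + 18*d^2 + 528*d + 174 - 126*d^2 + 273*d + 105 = -108*d^2 + 720*d + 252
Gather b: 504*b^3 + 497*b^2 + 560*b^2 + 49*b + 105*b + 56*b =504*b^3 + 1057*b^2 + 210*b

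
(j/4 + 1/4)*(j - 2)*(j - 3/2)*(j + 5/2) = j^4/4 - 27*j^2/16 + 7*j/16 + 15/8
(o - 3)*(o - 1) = o^2 - 4*o + 3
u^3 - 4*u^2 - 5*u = u*(u - 5)*(u + 1)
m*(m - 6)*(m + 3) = m^3 - 3*m^2 - 18*m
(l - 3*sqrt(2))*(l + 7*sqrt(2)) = l^2 + 4*sqrt(2)*l - 42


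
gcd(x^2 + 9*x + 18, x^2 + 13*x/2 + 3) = x + 6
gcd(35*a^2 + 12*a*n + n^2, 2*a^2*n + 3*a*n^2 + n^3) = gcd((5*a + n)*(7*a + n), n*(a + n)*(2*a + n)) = 1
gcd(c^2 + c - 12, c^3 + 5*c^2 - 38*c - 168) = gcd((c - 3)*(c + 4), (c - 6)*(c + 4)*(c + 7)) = c + 4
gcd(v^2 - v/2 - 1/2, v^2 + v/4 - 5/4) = v - 1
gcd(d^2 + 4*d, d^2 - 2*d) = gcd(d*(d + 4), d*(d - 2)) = d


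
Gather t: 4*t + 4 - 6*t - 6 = -2*t - 2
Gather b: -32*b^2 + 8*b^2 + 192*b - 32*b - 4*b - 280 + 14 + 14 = -24*b^2 + 156*b - 252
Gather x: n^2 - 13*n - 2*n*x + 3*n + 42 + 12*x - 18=n^2 - 10*n + x*(12 - 2*n) + 24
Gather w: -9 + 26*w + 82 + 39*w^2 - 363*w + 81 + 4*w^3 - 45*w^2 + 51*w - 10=4*w^3 - 6*w^2 - 286*w + 144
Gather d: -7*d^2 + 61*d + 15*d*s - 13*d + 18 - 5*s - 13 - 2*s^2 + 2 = -7*d^2 + d*(15*s + 48) - 2*s^2 - 5*s + 7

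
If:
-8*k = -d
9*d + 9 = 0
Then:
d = -1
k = -1/8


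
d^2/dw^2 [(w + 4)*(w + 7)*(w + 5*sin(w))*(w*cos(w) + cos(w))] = -w^4*cos(w) - 8*w^3*sin(w) - 10*w^3*sin(2*w) - 12*w^3*cos(w) - 72*w^2*sin(w) - 120*w^2*sin(2*w) - 27*w^2*cos(w) + 30*w^2*cos(2*w) - 156*w*sin(w) - 375*w*sin(2*w) + 44*w*cos(w) + 240*w*cos(2*w) - 56*sin(w) - 220*sin(2*w) + 78*cos(w) + 390*cos(2*w)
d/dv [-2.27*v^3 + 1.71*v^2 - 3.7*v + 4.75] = -6.81*v^2 + 3.42*v - 3.7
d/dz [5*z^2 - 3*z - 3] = 10*z - 3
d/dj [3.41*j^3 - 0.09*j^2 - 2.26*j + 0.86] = 10.23*j^2 - 0.18*j - 2.26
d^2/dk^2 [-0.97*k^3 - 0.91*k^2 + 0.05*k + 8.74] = -5.82*k - 1.82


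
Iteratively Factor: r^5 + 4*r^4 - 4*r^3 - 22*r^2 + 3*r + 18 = (r + 3)*(r^4 + r^3 - 7*r^2 - r + 6) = (r - 2)*(r + 3)*(r^3 + 3*r^2 - r - 3) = (r - 2)*(r + 1)*(r + 3)*(r^2 + 2*r - 3) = (r - 2)*(r - 1)*(r + 1)*(r + 3)*(r + 3)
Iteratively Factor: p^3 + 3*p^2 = (p)*(p^2 + 3*p) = p^2*(p + 3)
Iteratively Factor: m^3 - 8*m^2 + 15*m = (m - 3)*(m^2 - 5*m) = m*(m - 3)*(m - 5)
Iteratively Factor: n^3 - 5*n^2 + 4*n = (n)*(n^2 - 5*n + 4) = n*(n - 4)*(n - 1)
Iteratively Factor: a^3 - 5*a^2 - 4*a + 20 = (a - 5)*(a^2 - 4) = (a - 5)*(a + 2)*(a - 2)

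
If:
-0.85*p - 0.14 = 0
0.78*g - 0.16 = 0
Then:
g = 0.21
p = -0.16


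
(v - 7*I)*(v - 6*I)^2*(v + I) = v^4 - 18*I*v^3 - 101*v^2 + 132*I*v - 252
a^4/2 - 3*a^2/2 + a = a*(a/2 + 1)*(a - 1)^2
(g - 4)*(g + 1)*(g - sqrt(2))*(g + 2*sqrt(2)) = g^4 - 3*g^3 + sqrt(2)*g^3 - 8*g^2 - 3*sqrt(2)*g^2 - 4*sqrt(2)*g + 12*g + 16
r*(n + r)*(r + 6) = n*r^2 + 6*n*r + r^3 + 6*r^2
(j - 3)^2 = j^2 - 6*j + 9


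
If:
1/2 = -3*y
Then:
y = -1/6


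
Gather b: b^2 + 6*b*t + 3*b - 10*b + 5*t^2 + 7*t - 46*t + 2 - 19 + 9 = b^2 + b*(6*t - 7) + 5*t^2 - 39*t - 8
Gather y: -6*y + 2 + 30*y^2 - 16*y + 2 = 30*y^2 - 22*y + 4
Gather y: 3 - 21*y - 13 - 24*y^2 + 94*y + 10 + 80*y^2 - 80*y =56*y^2 - 7*y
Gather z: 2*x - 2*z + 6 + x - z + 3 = 3*x - 3*z + 9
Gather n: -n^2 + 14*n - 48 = -n^2 + 14*n - 48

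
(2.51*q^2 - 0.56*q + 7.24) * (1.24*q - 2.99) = 3.1124*q^3 - 8.1993*q^2 + 10.652*q - 21.6476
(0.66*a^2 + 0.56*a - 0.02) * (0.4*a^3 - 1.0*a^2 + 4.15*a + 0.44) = 0.264*a^5 - 0.436*a^4 + 2.171*a^3 + 2.6344*a^2 + 0.1634*a - 0.0088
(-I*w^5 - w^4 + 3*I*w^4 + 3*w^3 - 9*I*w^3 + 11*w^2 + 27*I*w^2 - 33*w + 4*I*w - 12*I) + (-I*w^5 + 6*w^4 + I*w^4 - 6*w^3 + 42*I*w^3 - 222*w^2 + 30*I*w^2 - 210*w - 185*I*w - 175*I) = -2*I*w^5 + 5*w^4 + 4*I*w^4 - 3*w^3 + 33*I*w^3 - 211*w^2 + 57*I*w^2 - 243*w - 181*I*w - 187*I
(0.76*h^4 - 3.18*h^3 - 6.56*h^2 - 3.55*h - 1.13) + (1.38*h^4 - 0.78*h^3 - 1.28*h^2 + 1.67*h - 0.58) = 2.14*h^4 - 3.96*h^3 - 7.84*h^2 - 1.88*h - 1.71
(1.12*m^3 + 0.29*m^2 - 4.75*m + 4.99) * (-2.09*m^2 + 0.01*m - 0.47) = -2.3408*m^5 - 0.5949*m^4 + 9.404*m^3 - 10.6129*m^2 + 2.2824*m - 2.3453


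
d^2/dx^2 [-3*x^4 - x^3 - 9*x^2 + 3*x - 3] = -36*x^2 - 6*x - 18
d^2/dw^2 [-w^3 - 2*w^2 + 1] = -6*w - 4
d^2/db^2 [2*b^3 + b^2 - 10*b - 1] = 12*b + 2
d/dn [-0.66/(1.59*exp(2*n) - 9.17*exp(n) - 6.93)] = (2.0988*exp(n) - 6.0522)*exp(n)/(-1.59*exp(2*n) + 9.17*exp(n) + 6.93)^2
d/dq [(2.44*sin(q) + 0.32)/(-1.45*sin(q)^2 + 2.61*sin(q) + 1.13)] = (3.538*sin(q)^2 + 0.928*sin(q) + 1.922)*cos(q)/(2.1025*sin(q)^4 - 7.569*sin(q)^3 + 3.5351*sin(q)^2 + 5.8986*sin(q) + 1.2769)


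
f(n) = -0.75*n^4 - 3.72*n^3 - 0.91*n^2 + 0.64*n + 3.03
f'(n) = -3.0*n^3 - 11.16*n^2 - 1.82*n + 0.64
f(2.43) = -80.32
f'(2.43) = -112.73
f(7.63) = -4239.37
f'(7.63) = -1995.53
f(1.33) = -8.83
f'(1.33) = -28.58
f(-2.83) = 30.14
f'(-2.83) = -15.59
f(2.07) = -46.31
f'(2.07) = -77.56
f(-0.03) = 3.01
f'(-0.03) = 0.68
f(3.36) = -241.80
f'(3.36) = -245.27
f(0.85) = 0.24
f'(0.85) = -10.81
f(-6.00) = -202.05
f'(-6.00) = 257.80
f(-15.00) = -25625.07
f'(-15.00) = 7641.94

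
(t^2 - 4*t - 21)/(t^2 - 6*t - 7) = (t + 3)/(t + 1)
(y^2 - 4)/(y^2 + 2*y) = (y - 2)/y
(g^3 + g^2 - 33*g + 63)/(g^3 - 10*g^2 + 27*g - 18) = (g^2 + 4*g - 21)/(g^2 - 7*g + 6)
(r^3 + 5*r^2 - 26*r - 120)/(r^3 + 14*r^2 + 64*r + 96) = (r - 5)/(r + 4)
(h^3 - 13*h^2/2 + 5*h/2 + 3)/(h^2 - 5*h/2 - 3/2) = (h^2 - 7*h + 6)/(h - 3)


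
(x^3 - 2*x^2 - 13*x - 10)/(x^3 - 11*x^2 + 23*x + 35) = (x + 2)/(x - 7)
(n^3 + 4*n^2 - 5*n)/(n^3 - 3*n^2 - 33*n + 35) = n/(n - 7)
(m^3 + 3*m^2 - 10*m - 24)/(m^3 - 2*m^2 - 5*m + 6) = (m + 4)/(m - 1)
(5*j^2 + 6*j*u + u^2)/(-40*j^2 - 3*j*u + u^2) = (j + u)/(-8*j + u)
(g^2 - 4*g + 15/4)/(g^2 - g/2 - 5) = (g - 3/2)/(g + 2)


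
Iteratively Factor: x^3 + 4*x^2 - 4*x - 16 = (x + 4)*(x^2 - 4) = (x + 2)*(x + 4)*(x - 2)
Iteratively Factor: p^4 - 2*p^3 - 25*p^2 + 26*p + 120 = (p + 4)*(p^3 - 6*p^2 - p + 30) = (p + 2)*(p + 4)*(p^2 - 8*p + 15) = (p - 5)*(p + 2)*(p + 4)*(p - 3)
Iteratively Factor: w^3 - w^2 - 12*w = (w - 4)*(w^2 + 3*w) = (w - 4)*(w + 3)*(w)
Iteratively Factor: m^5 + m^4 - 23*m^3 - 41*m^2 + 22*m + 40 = (m - 5)*(m^4 + 6*m^3 + 7*m^2 - 6*m - 8) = (m - 5)*(m + 1)*(m^3 + 5*m^2 + 2*m - 8) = (m - 5)*(m + 1)*(m + 2)*(m^2 + 3*m - 4) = (m - 5)*(m + 1)*(m + 2)*(m + 4)*(m - 1)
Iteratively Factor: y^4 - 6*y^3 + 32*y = (y - 4)*(y^3 - 2*y^2 - 8*y) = (y - 4)*(y + 2)*(y^2 - 4*y) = (y - 4)^2*(y + 2)*(y)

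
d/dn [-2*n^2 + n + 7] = 1 - 4*n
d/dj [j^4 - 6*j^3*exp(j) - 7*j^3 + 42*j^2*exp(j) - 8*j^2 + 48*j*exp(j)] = -6*j^3*exp(j) + 4*j^3 + 24*j^2*exp(j) - 21*j^2 + 132*j*exp(j) - 16*j + 48*exp(j)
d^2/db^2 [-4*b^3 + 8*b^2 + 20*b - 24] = 16 - 24*b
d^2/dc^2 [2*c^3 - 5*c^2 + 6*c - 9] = 12*c - 10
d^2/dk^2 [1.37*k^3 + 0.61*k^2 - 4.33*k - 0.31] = 8.22*k + 1.22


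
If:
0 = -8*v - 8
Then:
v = -1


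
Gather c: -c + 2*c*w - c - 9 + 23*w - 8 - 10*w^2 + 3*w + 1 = c*(2*w - 2) - 10*w^2 + 26*w - 16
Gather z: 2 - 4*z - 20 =-4*z - 18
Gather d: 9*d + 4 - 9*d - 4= 0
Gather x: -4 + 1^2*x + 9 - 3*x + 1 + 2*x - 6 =0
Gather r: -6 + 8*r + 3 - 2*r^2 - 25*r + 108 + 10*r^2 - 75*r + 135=8*r^2 - 92*r + 240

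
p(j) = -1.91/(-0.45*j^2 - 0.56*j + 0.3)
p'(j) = -1.91*(0.9*j + 0.56)/(-0.45*j^2 - 0.56*j + 0.3)^2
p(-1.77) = 16.10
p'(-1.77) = 140.26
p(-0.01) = -6.25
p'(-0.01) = -11.27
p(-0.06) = -5.75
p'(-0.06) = -8.77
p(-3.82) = 0.46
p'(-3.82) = 0.32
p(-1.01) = -4.70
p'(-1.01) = 4.03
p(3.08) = 0.34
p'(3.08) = -0.20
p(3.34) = 0.29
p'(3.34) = -0.16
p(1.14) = 2.07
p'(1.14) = -3.55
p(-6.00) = 0.15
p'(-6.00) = 0.06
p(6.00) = 0.10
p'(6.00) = -0.03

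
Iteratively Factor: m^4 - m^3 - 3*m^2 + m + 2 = (m - 1)*(m^3 - 3*m - 2) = (m - 2)*(m - 1)*(m^2 + 2*m + 1) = (m - 2)*(m - 1)*(m + 1)*(m + 1)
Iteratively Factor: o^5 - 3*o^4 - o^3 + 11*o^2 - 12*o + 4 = (o + 2)*(o^4 - 5*o^3 + 9*o^2 - 7*o + 2) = (o - 2)*(o + 2)*(o^3 - 3*o^2 + 3*o - 1) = (o - 2)*(o - 1)*(o + 2)*(o^2 - 2*o + 1) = (o - 2)*(o - 1)^2*(o + 2)*(o - 1)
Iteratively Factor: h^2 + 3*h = (h)*(h + 3)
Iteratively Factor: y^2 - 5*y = (y - 5)*(y)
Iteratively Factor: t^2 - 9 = (t + 3)*(t - 3)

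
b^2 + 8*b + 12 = (b + 2)*(b + 6)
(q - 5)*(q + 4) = q^2 - q - 20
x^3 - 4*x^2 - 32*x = x*(x - 8)*(x + 4)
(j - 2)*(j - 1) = j^2 - 3*j + 2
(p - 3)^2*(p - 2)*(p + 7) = p^4 - p^3 - 35*p^2 + 129*p - 126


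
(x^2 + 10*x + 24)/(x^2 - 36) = (x + 4)/(x - 6)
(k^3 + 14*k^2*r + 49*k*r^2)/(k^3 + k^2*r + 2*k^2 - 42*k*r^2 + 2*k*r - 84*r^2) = k*(-k - 7*r)/(-k^2 + 6*k*r - 2*k + 12*r)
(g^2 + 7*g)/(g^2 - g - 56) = g/(g - 8)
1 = 1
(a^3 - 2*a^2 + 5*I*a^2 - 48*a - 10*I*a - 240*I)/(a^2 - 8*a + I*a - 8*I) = (a^2 + a*(6 + 5*I) + 30*I)/(a + I)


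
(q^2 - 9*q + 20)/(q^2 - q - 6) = (-q^2 + 9*q - 20)/(-q^2 + q + 6)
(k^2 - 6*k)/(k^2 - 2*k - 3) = k*(6 - k)/(-k^2 + 2*k + 3)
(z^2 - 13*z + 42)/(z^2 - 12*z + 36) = (z - 7)/(z - 6)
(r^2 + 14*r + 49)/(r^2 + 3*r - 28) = (r + 7)/(r - 4)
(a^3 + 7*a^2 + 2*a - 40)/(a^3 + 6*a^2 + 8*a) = (a^2 + 3*a - 10)/(a*(a + 2))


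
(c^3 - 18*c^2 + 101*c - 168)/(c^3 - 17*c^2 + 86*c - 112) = (c - 3)/(c - 2)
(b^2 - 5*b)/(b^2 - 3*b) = (b - 5)/(b - 3)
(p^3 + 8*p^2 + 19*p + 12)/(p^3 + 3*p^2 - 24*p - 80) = (p^2 + 4*p + 3)/(p^2 - p - 20)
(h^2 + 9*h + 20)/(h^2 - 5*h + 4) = (h^2 + 9*h + 20)/(h^2 - 5*h + 4)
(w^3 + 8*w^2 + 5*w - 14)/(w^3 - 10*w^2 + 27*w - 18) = (w^2 + 9*w + 14)/(w^2 - 9*w + 18)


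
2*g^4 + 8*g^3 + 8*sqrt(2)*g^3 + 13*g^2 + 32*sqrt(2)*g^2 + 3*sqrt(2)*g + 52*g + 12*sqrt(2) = (g + 4)*(g + 3*sqrt(2))*(sqrt(2)*g + 1)^2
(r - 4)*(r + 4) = r^2 - 16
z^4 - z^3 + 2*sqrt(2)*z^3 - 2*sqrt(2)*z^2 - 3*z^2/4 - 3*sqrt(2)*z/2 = z*(z - 3/2)*(z + 1/2)*(z + 2*sqrt(2))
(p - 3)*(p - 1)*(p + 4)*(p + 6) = p^4 + 6*p^3 - 13*p^2 - 66*p + 72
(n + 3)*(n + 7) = n^2 + 10*n + 21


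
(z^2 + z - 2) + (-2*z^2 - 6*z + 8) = -z^2 - 5*z + 6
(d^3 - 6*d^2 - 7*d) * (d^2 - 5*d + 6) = d^5 - 11*d^4 + 29*d^3 - d^2 - 42*d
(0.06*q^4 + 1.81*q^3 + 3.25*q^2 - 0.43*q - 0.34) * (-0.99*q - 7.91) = -0.0594*q^5 - 2.2665*q^4 - 17.5346*q^3 - 25.2818*q^2 + 3.7379*q + 2.6894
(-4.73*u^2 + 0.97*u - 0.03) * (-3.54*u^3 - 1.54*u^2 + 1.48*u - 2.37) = 16.7442*u^5 + 3.8504*u^4 - 8.388*u^3 + 12.6919*u^2 - 2.3433*u + 0.0711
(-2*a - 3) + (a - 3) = -a - 6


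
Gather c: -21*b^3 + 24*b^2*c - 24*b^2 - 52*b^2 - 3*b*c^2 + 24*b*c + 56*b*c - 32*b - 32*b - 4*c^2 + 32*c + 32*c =-21*b^3 - 76*b^2 - 64*b + c^2*(-3*b - 4) + c*(24*b^2 + 80*b + 64)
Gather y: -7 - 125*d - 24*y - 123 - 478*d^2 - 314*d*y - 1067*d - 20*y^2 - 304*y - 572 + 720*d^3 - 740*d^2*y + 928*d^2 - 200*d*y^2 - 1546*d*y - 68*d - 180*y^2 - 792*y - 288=720*d^3 + 450*d^2 - 1260*d + y^2*(-200*d - 200) + y*(-740*d^2 - 1860*d - 1120) - 990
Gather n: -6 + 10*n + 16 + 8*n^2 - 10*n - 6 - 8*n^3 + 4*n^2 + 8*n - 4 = -8*n^3 + 12*n^2 + 8*n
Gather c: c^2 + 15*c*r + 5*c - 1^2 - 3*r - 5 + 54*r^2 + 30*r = c^2 + c*(15*r + 5) + 54*r^2 + 27*r - 6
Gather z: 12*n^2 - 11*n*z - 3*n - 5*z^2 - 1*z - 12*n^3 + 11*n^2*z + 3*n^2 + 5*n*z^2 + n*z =-12*n^3 + 15*n^2 - 3*n + z^2*(5*n - 5) + z*(11*n^2 - 10*n - 1)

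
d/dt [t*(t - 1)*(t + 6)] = 3*t^2 + 10*t - 6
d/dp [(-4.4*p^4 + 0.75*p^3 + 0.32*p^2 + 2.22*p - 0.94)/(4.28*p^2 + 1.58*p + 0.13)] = (-37.664*p^5 - 17.646*p^4 + 0.0819999999999994*p^3 - 8.7035*p^2 + 8.1296*p + 1.7738)/(18.3184*p^4 + 13.5248*p^3 + 3.6092*p^2 + 0.4108*p + 0.0169)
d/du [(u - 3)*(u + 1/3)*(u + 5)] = 3*u^2 + 14*u/3 - 43/3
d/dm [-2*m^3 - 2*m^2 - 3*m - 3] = -6*m^2 - 4*m - 3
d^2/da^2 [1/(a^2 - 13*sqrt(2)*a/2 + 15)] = 4*(-4*a^2 + 26*sqrt(2)*a + (4*a - 13*sqrt(2))^2 - 60)/(2*a^2 - 13*sqrt(2)*a + 30)^3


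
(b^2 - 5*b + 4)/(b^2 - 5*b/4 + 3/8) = 8*(b^2 - 5*b + 4)/(8*b^2 - 10*b + 3)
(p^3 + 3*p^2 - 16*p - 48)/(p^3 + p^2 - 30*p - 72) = (p - 4)/(p - 6)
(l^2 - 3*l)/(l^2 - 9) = l/(l + 3)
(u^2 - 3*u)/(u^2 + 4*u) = (u - 3)/(u + 4)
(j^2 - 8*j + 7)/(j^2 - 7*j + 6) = (j - 7)/(j - 6)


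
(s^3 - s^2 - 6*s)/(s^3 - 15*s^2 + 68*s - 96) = s*(s + 2)/(s^2 - 12*s + 32)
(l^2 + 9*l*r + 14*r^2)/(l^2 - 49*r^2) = (-l - 2*r)/(-l + 7*r)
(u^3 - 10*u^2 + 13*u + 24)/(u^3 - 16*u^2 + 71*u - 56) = (u^2 - 2*u - 3)/(u^2 - 8*u + 7)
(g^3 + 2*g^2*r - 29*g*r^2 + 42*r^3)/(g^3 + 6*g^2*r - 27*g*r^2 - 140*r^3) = (-g^2 + 5*g*r - 6*r^2)/(-g^2 + g*r + 20*r^2)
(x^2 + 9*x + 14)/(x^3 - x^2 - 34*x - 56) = (x + 7)/(x^2 - 3*x - 28)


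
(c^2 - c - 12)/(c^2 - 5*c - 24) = (c - 4)/(c - 8)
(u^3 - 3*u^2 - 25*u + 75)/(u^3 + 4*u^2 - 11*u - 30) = (u - 5)/(u + 2)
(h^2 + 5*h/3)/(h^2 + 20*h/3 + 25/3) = h/(h + 5)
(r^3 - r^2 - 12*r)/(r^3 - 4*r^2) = (r + 3)/r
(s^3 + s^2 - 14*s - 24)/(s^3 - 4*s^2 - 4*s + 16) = (s + 3)/(s - 2)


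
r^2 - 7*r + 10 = (r - 5)*(r - 2)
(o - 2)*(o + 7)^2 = o^3 + 12*o^2 + 21*o - 98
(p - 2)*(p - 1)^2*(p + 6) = p^4 + 2*p^3 - 19*p^2 + 28*p - 12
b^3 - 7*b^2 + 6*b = b*(b - 6)*(b - 1)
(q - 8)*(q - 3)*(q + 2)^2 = q^4 - 7*q^3 - 16*q^2 + 52*q + 96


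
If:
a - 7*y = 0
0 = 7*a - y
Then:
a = 0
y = 0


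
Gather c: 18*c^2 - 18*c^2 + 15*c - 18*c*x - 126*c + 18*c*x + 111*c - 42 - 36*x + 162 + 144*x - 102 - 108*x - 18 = 0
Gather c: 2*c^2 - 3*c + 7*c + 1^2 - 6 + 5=2*c^2 + 4*c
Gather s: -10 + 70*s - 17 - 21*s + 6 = 49*s - 21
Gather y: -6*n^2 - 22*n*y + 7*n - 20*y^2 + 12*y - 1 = -6*n^2 + 7*n - 20*y^2 + y*(12 - 22*n) - 1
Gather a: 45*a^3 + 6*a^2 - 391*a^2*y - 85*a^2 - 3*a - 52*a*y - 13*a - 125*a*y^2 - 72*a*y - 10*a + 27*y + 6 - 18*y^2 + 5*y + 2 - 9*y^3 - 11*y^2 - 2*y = 45*a^3 + a^2*(-391*y - 79) + a*(-125*y^2 - 124*y - 26) - 9*y^3 - 29*y^2 + 30*y + 8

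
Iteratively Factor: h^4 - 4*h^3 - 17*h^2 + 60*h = (h + 4)*(h^3 - 8*h^2 + 15*h) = (h - 5)*(h + 4)*(h^2 - 3*h) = (h - 5)*(h - 3)*(h + 4)*(h)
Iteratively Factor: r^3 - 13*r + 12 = (r - 3)*(r^2 + 3*r - 4) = (r - 3)*(r - 1)*(r + 4)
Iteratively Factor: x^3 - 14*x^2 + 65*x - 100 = (x - 5)*(x^2 - 9*x + 20) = (x - 5)^2*(x - 4)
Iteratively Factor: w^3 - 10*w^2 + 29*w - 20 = (w - 4)*(w^2 - 6*w + 5) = (w - 4)*(w - 1)*(w - 5)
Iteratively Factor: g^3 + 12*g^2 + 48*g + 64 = (g + 4)*(g^2 + 8*g + 16) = (g + 4)^2*(g + 4)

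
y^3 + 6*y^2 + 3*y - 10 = (y - 1)*(y + 2)*(y + 5)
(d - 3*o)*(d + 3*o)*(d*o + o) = d^3*o + d^2*o - 9*d*o^3 - 9*o^3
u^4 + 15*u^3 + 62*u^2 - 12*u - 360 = (u - 2)*(u + 5)*(u + 6)^2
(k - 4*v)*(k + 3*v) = k^2 - k*v - 12*v^2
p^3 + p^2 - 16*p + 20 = (p - 2)^2*(p + 5)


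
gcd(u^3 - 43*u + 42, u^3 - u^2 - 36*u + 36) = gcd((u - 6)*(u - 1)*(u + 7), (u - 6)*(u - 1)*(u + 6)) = u^2 - 7*u + 6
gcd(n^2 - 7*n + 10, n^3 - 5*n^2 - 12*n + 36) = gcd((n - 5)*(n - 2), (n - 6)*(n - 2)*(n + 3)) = n - 2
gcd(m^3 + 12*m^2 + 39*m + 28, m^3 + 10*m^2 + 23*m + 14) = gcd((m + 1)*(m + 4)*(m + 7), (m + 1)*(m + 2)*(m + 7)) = m^2 + 8*m + 7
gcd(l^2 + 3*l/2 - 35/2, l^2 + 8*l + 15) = l + 5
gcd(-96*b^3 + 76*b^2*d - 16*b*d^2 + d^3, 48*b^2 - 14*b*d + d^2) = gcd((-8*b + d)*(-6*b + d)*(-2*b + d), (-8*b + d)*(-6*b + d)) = 48*b^2 - 14*b*d + d^2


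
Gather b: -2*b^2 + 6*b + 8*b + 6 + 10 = -2*b^2 + 14*b + 16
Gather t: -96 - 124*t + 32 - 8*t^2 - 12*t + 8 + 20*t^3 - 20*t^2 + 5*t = 20*t^3 - 28*t^2 - 131*t - 56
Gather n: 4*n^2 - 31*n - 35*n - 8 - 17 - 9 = 4*n^2 - 66*n - 34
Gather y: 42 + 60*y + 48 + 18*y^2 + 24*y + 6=18*y^2 + 84*y + 96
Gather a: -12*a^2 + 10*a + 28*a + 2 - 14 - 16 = -12*a^2 + 38*a - 28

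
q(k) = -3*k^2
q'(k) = -6*k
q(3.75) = -42.19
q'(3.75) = -22.50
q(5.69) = -97.13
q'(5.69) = -34.14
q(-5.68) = -96.79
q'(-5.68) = 34.08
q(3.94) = -46.57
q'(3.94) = -23.64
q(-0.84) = -2.12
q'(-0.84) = 5.04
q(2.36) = -16.71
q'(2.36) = -14.16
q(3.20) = -30.72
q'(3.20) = -19.20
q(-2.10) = -13.23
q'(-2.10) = 12.60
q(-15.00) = -675.00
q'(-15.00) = 90.00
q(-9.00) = -243.00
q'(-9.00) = 54.00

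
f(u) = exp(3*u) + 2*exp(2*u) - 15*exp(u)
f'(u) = 3*exp(3*u) + 4*exp(2*u) - 15*exp(u)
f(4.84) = 2052905.61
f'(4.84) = 6130521.92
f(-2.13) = -1.75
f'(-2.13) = -1.72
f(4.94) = 2767487.72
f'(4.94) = 8267584.83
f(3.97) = 153566.63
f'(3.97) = 456674.71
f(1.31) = 22.79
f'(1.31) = 152.07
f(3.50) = 38012.04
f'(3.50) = 112836.31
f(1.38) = 34.78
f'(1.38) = 191.98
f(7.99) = 25723626296.56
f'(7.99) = 77153547121.10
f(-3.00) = -0.74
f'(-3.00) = -0.74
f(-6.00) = -0.04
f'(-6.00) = -0.04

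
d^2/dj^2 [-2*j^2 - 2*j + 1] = -4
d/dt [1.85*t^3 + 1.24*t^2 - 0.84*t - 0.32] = 5.55*t^2 + 2.48*t - 0.84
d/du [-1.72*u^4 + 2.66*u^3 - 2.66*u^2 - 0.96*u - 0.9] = -6.88*u^3 + 7.98*u^2 - 5.32*u - 0.96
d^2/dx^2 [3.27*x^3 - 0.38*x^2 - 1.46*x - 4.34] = 19.62*x - 0.76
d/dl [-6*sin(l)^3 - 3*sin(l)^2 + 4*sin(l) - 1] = 2*(-9*sin(l)^2 - 3*sin(l) + 2)*cos(l)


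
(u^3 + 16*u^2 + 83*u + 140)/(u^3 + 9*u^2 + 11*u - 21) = (u^2 + 9*u + 20)/(u^2 + 2*u - 3)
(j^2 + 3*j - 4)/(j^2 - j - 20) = (j - 1)/(j - 5)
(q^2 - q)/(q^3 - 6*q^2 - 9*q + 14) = q/(q^2 - 5*q - 14)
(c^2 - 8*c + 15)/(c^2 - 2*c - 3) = (c - 5)/(c + 1)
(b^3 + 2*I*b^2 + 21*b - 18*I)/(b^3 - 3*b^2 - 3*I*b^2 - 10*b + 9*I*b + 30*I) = (b^2 + 5*I*b + 6)/(b^2 - 3*b - 10)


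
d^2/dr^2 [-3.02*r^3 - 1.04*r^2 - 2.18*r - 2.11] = -18.12*r - 2.08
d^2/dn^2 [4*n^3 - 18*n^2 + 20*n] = 24*n - 36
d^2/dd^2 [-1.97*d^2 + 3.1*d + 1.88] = -3.94000000000000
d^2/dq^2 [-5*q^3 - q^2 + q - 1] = -30*q - 2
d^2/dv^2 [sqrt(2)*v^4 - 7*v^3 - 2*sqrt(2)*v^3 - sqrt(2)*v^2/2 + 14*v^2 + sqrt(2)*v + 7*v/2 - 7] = 12*sqrt(2)*v^2 - 42*v - 12*sqrt(2)*v - sqrt(2) + 28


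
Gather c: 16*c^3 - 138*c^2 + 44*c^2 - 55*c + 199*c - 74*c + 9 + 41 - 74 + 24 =16*c^3 - 94*c^2 + 70*c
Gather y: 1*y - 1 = y - 1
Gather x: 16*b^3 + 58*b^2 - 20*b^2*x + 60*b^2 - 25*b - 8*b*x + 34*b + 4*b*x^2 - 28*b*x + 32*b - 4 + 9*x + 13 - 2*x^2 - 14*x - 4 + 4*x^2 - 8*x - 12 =16*b^3 + 118*b^2 + 41*b + x^2*(4*b + 2) + x*(-20*b^2 - 36*b - 13) - 7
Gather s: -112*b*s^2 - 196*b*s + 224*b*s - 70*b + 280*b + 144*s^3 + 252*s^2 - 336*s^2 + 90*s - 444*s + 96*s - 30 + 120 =210*b + 144*s^3 + s^2*(-112*b - 84) + s*(28*b - 258) + 90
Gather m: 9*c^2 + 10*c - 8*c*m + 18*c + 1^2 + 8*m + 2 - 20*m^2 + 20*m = 9*c^2 + 28*c - 20*m^2 + m*(28 - 8*c) + 3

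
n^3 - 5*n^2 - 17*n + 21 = (n - 7)*(n - 1)*(n + 3)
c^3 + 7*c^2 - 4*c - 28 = (c - 2)*(c + 2)*(c + 7)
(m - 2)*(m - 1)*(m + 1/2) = m^3 - 5*m^2/2 + m/2 + 1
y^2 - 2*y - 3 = (y - 3)*(y + 1)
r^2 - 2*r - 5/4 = (r - 5/2)*(r + 1/2)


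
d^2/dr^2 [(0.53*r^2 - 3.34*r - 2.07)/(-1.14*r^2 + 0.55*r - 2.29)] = (8.88178419700125e-16*r^4 + 8.016708*r^3 + 24.44274*r^2 - 60.103764*r - 6.70082)/(1.481544*r^6 - 2.14434*r^5 + 9.962802*r^4 - 8.781355*r^3 + 20.012997*r^2 - 8.652765*r + 12.008989)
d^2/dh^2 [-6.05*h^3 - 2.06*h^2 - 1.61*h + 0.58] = -36.3*h - 4.12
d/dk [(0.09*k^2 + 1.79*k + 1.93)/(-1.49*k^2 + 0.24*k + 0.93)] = (2.6887*k^2 + 5.9188*k + 1.2015)/(2.2201*k^4 - 0.7152*k^3 - 2.7138*k^2 + 0.4464*k + 0.8649)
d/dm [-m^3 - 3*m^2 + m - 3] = -3*m^2 - 6*m + 1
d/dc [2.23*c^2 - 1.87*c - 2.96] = 4.46*c - 1.87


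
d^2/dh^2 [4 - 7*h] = 0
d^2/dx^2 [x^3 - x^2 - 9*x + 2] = 6*x - 2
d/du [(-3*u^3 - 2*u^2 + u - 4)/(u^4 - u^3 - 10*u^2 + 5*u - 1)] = (3*u^6 + 4*u^5 + 25*u^4 - 12*u^3 - 3*u^2 - 76*u + 19)/(u^8 - 2*u^7 - 19*u^6 + 30*u^5 + 88*u^4 - 98*u^3 + 45*u^2 - 10*u + 1)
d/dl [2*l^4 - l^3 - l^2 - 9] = l*(8*l^2 - 3*l - 2)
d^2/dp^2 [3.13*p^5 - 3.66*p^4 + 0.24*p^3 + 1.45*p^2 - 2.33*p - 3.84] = 62.6*p^3 - 43.92*p^2 + 1.44*p + 2.9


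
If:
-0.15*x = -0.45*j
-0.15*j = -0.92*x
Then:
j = 0.00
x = 0.00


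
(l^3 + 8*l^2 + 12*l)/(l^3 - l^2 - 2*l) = (l^2 + 8*l + 12)/(l^2 - l - 2)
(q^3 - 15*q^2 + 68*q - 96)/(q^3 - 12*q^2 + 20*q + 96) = (q^2 - 7*q + 12)/(q^2 - 4*q - 12)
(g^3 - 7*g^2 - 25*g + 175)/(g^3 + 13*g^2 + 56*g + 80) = (g^2 - 12*g + 35)/(g^2 + 8*g + 16)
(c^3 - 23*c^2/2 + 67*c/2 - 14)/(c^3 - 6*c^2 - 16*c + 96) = (2*c^2 - 15*c + 7)/(2*(c^2 - 2*c - 24))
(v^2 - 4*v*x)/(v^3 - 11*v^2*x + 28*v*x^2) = 1/(v - 7*x)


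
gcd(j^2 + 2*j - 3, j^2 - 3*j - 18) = j + 3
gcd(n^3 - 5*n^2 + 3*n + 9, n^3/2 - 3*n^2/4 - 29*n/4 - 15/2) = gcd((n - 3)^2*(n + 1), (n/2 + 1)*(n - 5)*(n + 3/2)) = 1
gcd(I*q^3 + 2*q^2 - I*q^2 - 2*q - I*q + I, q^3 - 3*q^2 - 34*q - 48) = 1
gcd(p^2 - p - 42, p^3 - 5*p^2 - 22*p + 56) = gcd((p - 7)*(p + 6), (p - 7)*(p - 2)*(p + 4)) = p - 7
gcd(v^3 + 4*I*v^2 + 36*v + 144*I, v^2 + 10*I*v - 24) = v^2 + 10*I*v - 24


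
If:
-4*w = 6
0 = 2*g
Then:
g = 0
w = -3/2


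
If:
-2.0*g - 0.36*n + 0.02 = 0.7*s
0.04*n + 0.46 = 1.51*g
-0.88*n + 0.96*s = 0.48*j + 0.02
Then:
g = 0.266837716484926 - 0.0449005772931366*s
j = 5.1074941201625*s + 2.5742730382724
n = -1.69499679281591*s - 1.42687620269403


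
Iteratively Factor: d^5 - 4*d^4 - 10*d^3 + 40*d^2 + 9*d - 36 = (d + 1)*(d^4 - 5*d^3 - 5*d^2 + 45*d - 36) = (d - 4)*(d + 1)*(d^3 - d^2 - 9*d + 9) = (d - 4)*(d + 1)*(d + 3)*(d^2 - 4*d + 3) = (d - 4)*(d - 3)*(d + 1)*(d + 3)*(d - 1)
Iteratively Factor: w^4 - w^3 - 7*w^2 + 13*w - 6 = (w - 2)*(w^3 + w^2 - 5*w + 3) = (w - 2)*(w + 3)*(w^2 - 2*w + 1) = (w - 2)*(w - 1)*(w + 3)*(w - 1)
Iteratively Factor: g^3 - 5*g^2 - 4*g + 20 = (g + 2)*(g^2 - 7*g + 10) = (g - 5)*(g + 2)*(g - 2)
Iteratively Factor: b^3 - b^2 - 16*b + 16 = (b - 1)*(b^2 - 16) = (b - 1)*(b + 4)*(b - 4)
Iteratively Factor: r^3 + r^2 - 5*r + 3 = (r - 1)*(r^2 + 2*r - 3) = (r - 1)^2*(r + 3)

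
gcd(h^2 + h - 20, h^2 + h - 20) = h^2 + h - 20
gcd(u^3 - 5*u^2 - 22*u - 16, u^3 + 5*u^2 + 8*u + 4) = u^2 + 3*u + 2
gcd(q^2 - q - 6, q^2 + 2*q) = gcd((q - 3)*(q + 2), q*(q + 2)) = q + 2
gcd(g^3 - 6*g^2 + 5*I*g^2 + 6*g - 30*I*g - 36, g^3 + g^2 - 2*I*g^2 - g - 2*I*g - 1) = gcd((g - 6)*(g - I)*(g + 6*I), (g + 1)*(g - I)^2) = g - I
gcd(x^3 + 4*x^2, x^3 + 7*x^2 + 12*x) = x^2 + 4*x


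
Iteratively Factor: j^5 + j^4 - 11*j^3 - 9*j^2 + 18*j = (j + 2)*(j^4 - j^3 - 9*j^2 + 9*j) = (j - 1)*(j + 2)*(j^3 - 9*j) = (j - 1)*(j + 2)*(j + 3)*(j^2 - 3*j) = (j - 3)*(j - 1)*(j + 2)*(j + 3)*(j)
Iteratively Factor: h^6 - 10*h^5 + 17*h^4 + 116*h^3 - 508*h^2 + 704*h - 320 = (h - 5)*(h^5 - 5*h^4 - 8*h^3 + 76*h^2 - 128*h + 64) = (h - 5)*(h + 4)*(h^4 - 9*h^3 + 28*h^2 - 36*h + 16) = (h - 5)*(h - 2)*(h + 4)*(h^3 - 7*h^2 + 14*h - 8) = (h - 5)*(h - 4)*(h - 2)*(h + 4)*(h^2 - 3*h + 2) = (h - 5)*(h - 4)*(h - 2)^2*(h + 4)*(h - 1)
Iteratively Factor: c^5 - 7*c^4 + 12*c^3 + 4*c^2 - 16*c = (c - 2)*(c^4 - 5*c^3 + 2*c^2 + 8*c) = c*(c - 2)*(c^3 - 5*c^2 + 2*c + 8) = c*(c - 4)*(c - 2)*(c^2 - c - 2) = c*(c - 4)*(c - 2)*(c + 1)*(c - 2)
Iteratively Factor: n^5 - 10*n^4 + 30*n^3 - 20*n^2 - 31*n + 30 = (n - 1)*(n^4 - 9*n^3 + 21*n^2 + n - 30) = (n - 2)*(n - 1)*(n^3 - 7*n^2 + 7*n + 15) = (n - 3)*(n - 2)*(n - 1)*(n^2 - 4*n - 5) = (n - 5)*(n - 3)*(n - 2)*(n - 1)*(n + 1)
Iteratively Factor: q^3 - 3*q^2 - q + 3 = (q - 1)*(q^2 - 2*q - 3) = (q - 1)*(q + 1)*(q - 3)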